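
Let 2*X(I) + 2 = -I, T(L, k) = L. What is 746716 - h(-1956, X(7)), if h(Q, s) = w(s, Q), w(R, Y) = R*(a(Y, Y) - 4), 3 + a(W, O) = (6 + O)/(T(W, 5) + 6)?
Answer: 746689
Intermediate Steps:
a(W, O) = -3 + (6 + O)/(6 + W) (a(W, O) = -3 + (6 + O)/(W + 6) = -3 + (6 + O)/(6 + W))
X(I) = -1 - I/2 (X(I) = -1 + (-I)/2 = -1 - I/2)
w(R, Y) = R*(-4 + (-12 - 2*Y)/(6 + Y)) (w(R, Y) = R*((-12 + Y - 3*Y)/(6 + Y) - 4) = R*((-12 - 2*Y)/(6 + Y) - 4) = R*(-4 + (-12 - 2*Y)/(6 + Y)))
h(Q, s) = -6*s
746716 - h(-1956, X(7)) = 746716 - (-6)*(-1 - 1/2*7) = 746716 - (-6)*(-1 - 7/2) = 746716 - (-6)*(-9)/2 = 746716 - 1*27 = 746716 - 27 = 746689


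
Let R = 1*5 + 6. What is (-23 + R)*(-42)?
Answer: 504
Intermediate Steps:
R = 11 (R = 5 + 6 = 11)
(-23 + R)*(-42) = (-23 + 11)*(-42) = -12*(-42) = 504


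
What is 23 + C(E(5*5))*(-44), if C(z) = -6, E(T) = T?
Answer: 287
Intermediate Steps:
23 + C(E(5*5))*(-44) = 23 - 6*(-44) = 23 + 264 = 287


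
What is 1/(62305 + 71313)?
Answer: 1/133618 ≈ 7.4840e-6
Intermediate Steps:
1/(62305 + 71313) = 1/133618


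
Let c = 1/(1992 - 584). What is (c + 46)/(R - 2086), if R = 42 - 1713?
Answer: -64769/5289856 ≈ -0.012244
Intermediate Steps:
c = 1/1408 ≈ 0.00071023
R = -1671
(c + 46)/(R - 2086) = (1/1408 + 46)/(-1671 - 2086) = (64769/1408)/(-3757) = (64769/1408)*(-1/3757) = -64769/5289856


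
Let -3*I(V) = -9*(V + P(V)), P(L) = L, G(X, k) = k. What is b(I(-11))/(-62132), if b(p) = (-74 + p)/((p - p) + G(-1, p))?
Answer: -5/146454 ≈ -3.4140e-5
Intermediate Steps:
I(V) = 6*V (I(V) = -(-3)*(V + V) = -(-3)*2*V = -(-6)*V = 6*V)
b(p) = (-74 + p)/p (b(p) = (-74 + p)/((p - p) + p) = (-74 + p)/(0 + p) = (-74 + p)/p)
b(I(-11))/(-62132) = ((-74 + 6*(-11))/((6*(-11))))/(-62132) = ((-74 - 66)/(-66))*(-1/62132) = -1/66*(-140)*(-1/62132) = (70/33)*(-1/62132) = -5/146454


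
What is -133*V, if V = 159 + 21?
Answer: -23940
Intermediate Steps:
V = 180
-133*V = -133*180 = -23940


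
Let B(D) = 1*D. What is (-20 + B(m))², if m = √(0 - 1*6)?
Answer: (20 - I*√6)² ≈ 394.0 - 97.98*I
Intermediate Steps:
m = I*√6 (m = √(0 - 6) = √(-6) = I*√6 ≈ 2.4495*I)
B(D) = D
(-20 + B(m))² = (-20 + I*√6)²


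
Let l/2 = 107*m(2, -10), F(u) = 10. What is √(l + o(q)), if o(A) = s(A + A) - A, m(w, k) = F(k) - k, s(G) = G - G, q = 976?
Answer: 2*√826 ≈ 57.480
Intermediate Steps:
s(G) = 0
m(w, k) = 10 - k
l = 4280 (l = 2*(107*(10 - 1*(-10))) = 2*(107*(10 + 10)) = 2*(107*20) = 2*2140 = 4280)
o(A) = -A (o(A) = 0 - A = -A)
√(l + o(q)) = √(4280 - 1*976) = √(4280 - 976) = √3304 = 2*√826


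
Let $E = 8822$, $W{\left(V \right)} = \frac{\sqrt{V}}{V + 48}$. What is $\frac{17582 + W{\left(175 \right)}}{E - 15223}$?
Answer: $- \frac{17582}{6401} - \frac{5 \sqrt{7}}{1427423} \approx -2.7468$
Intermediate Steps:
$W{\left(V \right)} = \frac{\sqrt{V}}{48 + V}$
$\frac{17582 + W{\left(175 \right)}}{E - 15223} = \frac{17582 + \frac{\sqrt{175}}{48 + 175}}{8822 - 15223} = \frac{17582 + \frac{5 \sqrt{7}}{223}}{-6401} = \left(17582 + 5 \sqrt{7} \cdot \frac{1}{223}\right) \left(- \frac{1}{6401}\right) = \left(17582 + \frac{5 \sqrt{7}}{223}\right) \left(- \frac{1}{6401}\right) = - \frac{17582}{6401} - \frac{5 \sqrt{7}}{1427423}$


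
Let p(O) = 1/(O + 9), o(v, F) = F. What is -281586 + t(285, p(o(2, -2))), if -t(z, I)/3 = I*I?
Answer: -13797717/49 ≈ -2.8159e+5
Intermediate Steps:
p(O) = 1/(9 + O)
t(z, I) = -3*I**2 (t(z, I) = -3*I*I = -3*I**2)
-281586 + t(285, p(o(2, -2))) = -281586 - 3/(9 - 2)**2 = -281586 - 3*(1/7)**2 = -281586 - 3*1/49 = -281586 - 3/49 = -13797717/49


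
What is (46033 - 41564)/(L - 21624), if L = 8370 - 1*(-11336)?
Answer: -4469/1918 ≈ -2.3300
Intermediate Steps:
L = 19706 (L = 8370 + 11336 = 19706)
(46033 - 41564)/(L - 21624) = (46033 - 41564)/(19706 - 21624) = 4469/(-1918) = 4469*(-1/1918) = -4469/1918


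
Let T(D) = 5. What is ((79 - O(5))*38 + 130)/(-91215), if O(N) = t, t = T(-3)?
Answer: -2942/91215 ≈ -0.032253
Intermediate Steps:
t = 5
O(N) = 5
((79 - O(5))*38 + 130)/(-91215) = ((79 - 1*5)*38 + 130)/(-91215) = ((79 - 5)*38 + 130)*(-1/91215) = (74*38 + 130)*(-1/91215) = (2812 + 130)*(-1/91215) = 2942*(-1/91215) = -2942/91215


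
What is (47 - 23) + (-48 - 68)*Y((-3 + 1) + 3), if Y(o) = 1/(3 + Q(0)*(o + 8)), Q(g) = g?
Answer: -44/3 ≈ -14.667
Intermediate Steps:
Y(o) = ⅓ (Y(o) = 1/(3 + 0*(o + 8)) = 1/(3 + 0*(8 + o)) = 1/(3 + 0) = 1/3 = ⅓)
(47 - 23) + (-48 - 68)*Y((-3 + 1) + 3) = (47 - 23) + (-48 - 68)*(⅓) = 24 - 116*⅓ = 24 - 116/3 = -44/3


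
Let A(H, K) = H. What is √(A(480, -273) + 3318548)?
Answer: 2*√829757 ≈ 1821.8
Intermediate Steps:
√(A(480, -273) + 3318548) = √(480 + 3318548) = √3319028 = 2*√829757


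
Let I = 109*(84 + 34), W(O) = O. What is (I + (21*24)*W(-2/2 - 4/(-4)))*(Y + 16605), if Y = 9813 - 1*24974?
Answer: 18572728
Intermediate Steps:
Y = -15161 (Y = 9813 - 24974 = -15161)
I = 12862 (I = 109*118 = 12862)
(I + (21*24)*W(-2/2 - 4/(-4)))*(Y + 16605) = (12862 + (21*24)*(-2/2 - 4/(-4)))*(-15161 + 16605) = (12862 + 504*(-2*½ - 4*(-¼)))*1444 = (12862 + 504*(-1 + 1))*1444 = (12862 + 504*0)*1444 = (12862 + 0)*1444 = 12862*1444 = 18572728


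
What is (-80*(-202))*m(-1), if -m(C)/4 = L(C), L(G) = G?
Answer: 64640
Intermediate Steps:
m(C) = -4*C
(-80*(-202))*m(-1) = (-80*(-202))*(-4*(-1)) = 16160*4 = 64640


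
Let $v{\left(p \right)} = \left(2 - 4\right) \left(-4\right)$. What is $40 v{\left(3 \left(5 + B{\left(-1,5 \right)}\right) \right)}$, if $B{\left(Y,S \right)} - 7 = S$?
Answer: $320$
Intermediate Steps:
$B{\left(Y,S \right)} = 7 + S$
$v{\left(p \right)} = 8$ ($v{\left(p \right)} = \left(-2\right) \left(-4\right) = 8$)
$40 v{\left(3 \left(5 + B{\left(-1,5 \right)}\right) \right)} = 40 \cdot 8 = 320$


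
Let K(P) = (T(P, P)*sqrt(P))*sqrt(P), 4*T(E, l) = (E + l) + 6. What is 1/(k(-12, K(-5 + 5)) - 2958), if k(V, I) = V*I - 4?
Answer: -1/2962 ≈ -0.00033761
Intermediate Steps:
T(E, l) = 3/2 + E/4 + l/4 (T(E, l) = ((E + l) + 6)/4 = (6 + E + l)/4 = 3/2 + E/4 + l/4)
K(P) = P*(3/2 + P/2) (K(P) = ((3/2 + P/4 + P/4)*sqrt(P))*sqrt(P) = ((3/2 + P/2)*sqrt(P))*sqrt(P) = (sqrt(P)*(3/2 + P/2))*sqrt(P) = P*(3/2 + P/2))
k(V, I) = -4 + I*V (k(V, I) = I*V - 4 = -4 + I*V)
1/(k(-12, K(-5 + 5)) - 2958) = 1/((-4 + ((-5 + 5)*(3 + (-5 + 5))/2)*(-12)) - 2958) = 1/((-4 + ((1/2)*0*(3 + 0))*(-12)) - 2958) = 1/((-4 + ((1/2)*0*3)*(-12)) - 2958) = 1/((-4 + 0*(-12)) - 2958) = 1/((-4 + 0) - 2958) = 1/(-4 - 2958) = 1/(-2962) = -1/2962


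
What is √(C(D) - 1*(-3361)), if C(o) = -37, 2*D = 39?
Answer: 2*√831 ≈ 57.654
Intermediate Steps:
D = 39/2 (D = (½)*39 = 39/2 ≈ 19.500)
√(C(D) - 1*(-3361)) = √(-37 - 1*(-3361)) = √(-37 + 3361) = √3324 = 2*√831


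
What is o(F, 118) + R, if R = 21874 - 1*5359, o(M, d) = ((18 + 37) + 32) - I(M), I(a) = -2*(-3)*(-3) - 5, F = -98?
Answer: 16625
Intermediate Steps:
I(a) = -23 (I(a) = 6*(-3) - 5 = -18 - 5 = -23)
o(M, d) = 110 (o(M, d) = ((18 + 37) + 32) - 1*(-23) = (55 + 32) + 23 = 87 + 23 = 110)
R = 16515 (R = 21874 - 5359 = 16515)
o(F, 118) + R = 110 + 16515 = 16625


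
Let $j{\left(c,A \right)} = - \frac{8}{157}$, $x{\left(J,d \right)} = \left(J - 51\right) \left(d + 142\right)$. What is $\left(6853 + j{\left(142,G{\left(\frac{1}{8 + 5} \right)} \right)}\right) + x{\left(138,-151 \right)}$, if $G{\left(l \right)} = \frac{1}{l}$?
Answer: $\frac{952982}{157} \approx 6069.9$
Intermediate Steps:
$x{\left(J,d \right)} = \left(-51 + J\right) \left(142 + d\right)$
$j{\left(c,A \right)} = - \frac{8}{157}$ ($j{\left(c,A \right)} = \left(-8\right) \frac{1}{157} = - \frac{8}{157}$)
$\left(6853 + j{\left(142,G{\left(\frac{1}{8 + 5} \right)} \right)}\right) + x{\left(138,-151 \right)} = \left(6853 - \frac{8}{157}\right) + \left(-7242 - -7701 + 142 \cdot 138 + 138 \left(-151\right)\right) = \frac{1075913}{157} + \left(-7242 + 7701 + 19596 - 20838\right) = \frac{1075913}{157} - 783 = \frac{952982}{157}$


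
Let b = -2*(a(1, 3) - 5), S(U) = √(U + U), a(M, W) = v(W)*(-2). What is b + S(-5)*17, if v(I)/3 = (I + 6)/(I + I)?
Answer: 28 + 17*I*√10 ≈ 28.0 + 53.759*I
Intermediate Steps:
v(I) = 3*(6 + I)/(2*I) (v(I) = 3*((I + 6)/(I + I)) = 3*((6 + I)/((2*I))) = 3*((6 + I)*(1/(2*I))) = 3*((6 + I)/(2*I)) = 3*(6 + I)/(2*I))
a(M, W) = -3 - 18/W (a(M, W) = (3/2 + 9/W)*(-2) = -3 - 18/W)
S(U) = √2*√U (S(U) = √(2*U) = √2*√U)
b = 28 (b = -2*((-3 - 18/3) - 5) = -2*((-3 - 18*⅓) - 5) = -2*((-3 - 6) - 5) = -2*(-9 - 5) = -2*(-14) = 28)
b + S(-5)*17 = 28 + (√2*√(-5))*17 = 28 + (√2*(I*√5))*17 = 28 + (I*√10)*17 = 28 + 17*I*√10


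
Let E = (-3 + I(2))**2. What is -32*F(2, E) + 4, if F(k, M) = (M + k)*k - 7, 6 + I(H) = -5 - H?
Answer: -16284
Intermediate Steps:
I(H) = -11 - H (I(H) = -6 + (-5 - H) = -11 - H)
E = 256 (E = (-3 + (-11 - 1*2))**2 = (-3 + (-11 - 2))**2 = (-3 - 13)**2 = (-16)**2 = 256)
F(k, M) = -7 + k*(M + k) (F(k, M) = k*(M + k) - 7 = -7 + k*(M + k))
-32*F(2, E) + 4 = -32*(-7 + 2**2 + 256*2) + 4 = -32*(-7 + 4 + 512) + 4 = -32*509 + 4 = -16288 + 4 = -16284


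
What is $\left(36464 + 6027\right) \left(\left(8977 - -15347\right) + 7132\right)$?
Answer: $1336596896$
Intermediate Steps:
$\left(36464 + 6027\right) \left(\left(8977 - -15347\right) + 7132\right) = 42491 \left(\left(8977 + 15347\right) + 7132\right) = 42491 \left(24324 + 7132\right) = 42491 \cdot 31456 = 1336596896$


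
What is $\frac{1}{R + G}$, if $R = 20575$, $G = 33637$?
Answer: $\frac{1}{54212} \approx 1.8446 \cdot 10^{-5}$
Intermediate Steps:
$\frac{1}{R + G} = \frac{1}{20575 + 33637} = \frac{1}{54212}$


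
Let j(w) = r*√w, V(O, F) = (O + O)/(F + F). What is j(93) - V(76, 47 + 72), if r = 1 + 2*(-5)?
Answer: -76/119 - 9*√93 ≈ -87.432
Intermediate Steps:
r = -9 (r = 1 - 10 = -9)
V(O, F) = O/F (V(O, F) = (2*O)/((2*F)) = (2*O)*(1/(2*F)) = O/F)
j(w) = -9*√w
j(93) - V(76, 47 + 72) = -9*√93 - 76/(47 + 72) = -9*√93 - 76/119 = -76/119 - 9*√93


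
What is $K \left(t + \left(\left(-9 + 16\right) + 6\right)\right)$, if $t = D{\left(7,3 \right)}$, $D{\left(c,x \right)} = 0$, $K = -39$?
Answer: $-507$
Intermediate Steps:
$t = 0$
$K \left(t + \left(\left(-9 + 16\right) + 6\right)\right) = - 39 \left(0 + \left(\left(-9 + 16\right) + 6\right)\right) = - 39 \left(0 + \left(7 + 6\right)\right) = - 39 \left(0 + 13\right) = \left(-39\right) 13 = -507$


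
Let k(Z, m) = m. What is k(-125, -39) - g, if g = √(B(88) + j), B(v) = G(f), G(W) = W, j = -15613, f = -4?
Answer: -39 - I*√15617 ≈ -39.0 - 124.97*I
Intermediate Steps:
B(v) = -4
g = I*√15617 (g = √(-4 - 15613) = √(-15617) = I*√15617 ≈ 124.97*I)
k(-125, -39) - g = -39 - I*√15617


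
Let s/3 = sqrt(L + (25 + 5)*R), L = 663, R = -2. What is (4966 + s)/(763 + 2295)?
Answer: 2483/1529 + 9*sqrt(67)/3058 ≈ 1.6480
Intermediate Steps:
s = 9*sqrt(67) (s = 3*sqrt(663 + (25 + 5)*(-2)) = 3*sqrt(663 + 30*(-2)) = 3*sqrt(663 - 60) = 3*sqrt(603) = 3*(3*sqrt(67)) = 9*sqrt(67) ≈ 73.668)
(4966 + s)/(763 + 2295) = (4966 + 9*sqrt(67))/(763 + 2295) = (4966 + 9*sqrt(67))/3058 = (4966 + 9*sqrt(67))*(1/3058) = 2483/1529 + 9*sqrt(67)/3058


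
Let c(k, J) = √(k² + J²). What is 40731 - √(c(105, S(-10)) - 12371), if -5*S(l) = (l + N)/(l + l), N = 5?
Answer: 40731 - √(-1237100 + 5*√4410001)/10 ≈ 40731.0 - 110.75*I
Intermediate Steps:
S(l) = -(5 + l)/(10*l) (S(l) = -(l + 5)/(5*(l + l)) = -(5 + l)/(5*(2*l)) = -(5 + l)*1/(2*l)/5 = -(5 + l)/(10*l))
c(k, J) = √(J² + k²)
40731 - √(c(105, S(-10)) - 12371) = 40731 - √(√(((⅒)*(-5 - 1*(-10))/(-10))² + 105²) - 12371) = 40731 - √(√(((⅒)*(-⅒)*(-5 + 10))² + 11025) - 12371) = 40731 - √(√(((⅒)*(-⅒)*5)² + 11025) - 12371) = 40731 - √(√((-1/20)² + 11025) - 12371) = 40731 - √(√(1/400 + 11025) - 12371) = 40731 - √(√(4410001/400) - 12371) = 40731 - √(√4410001/20 - 12371) = 40731 - √(-12371 + √4410001/20)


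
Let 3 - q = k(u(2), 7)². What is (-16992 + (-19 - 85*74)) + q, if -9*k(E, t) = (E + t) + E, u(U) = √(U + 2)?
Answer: -1887259/81 ≈ -23300.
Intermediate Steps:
u(U) = √(2 + U)
k(E, t) = -2*E/9 - t/9 (k(E, t) = -((E + t) + E)/9 = -(t + 2*E)/9 = -2*E/9 - t/9)
q = 122/81 (q = 3 - (-2*√(2 + 2)/9 - ⅑*7)² = 3 - (-2*√4/9 - 7/9)² = 3 - (-2/9*2 - 7/9)² = 3 - (-4/9 - 7/9)² = 3 - (-11/9)² = 3 - 1*121/81 = 3 - 121/81 = 122/81 ≈ 1.5062)
(-16992 + (-19 - 85*74)) + q = (-16992 + (-19 - 85*74)) + 122/81 = (-16992 + (-19 - 6290)) + 122/81 = (-16992 - 6309) + 122/81 = -23301 + 122/81 = -1887259/81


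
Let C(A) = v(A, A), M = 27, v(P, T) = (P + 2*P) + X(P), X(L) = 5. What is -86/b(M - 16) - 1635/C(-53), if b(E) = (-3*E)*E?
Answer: 55159/5082 ≈ 10.854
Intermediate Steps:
v(P, T) = 5 + 3*P (v(P, T) = (P + 2*P) + 5 = 3*P + 5 = 5 + 3*P)
C(A) = 5 + 3*A
b(E) = -3*E²
-86/b(M - 16) - 1635/C(-53) = -86*(-1/(3*(27 - 16)²)) - 1635/(5 + 3*(-53)) = -86/((-3*11²)) - 1635/(5 - 159) = -86/((-3*121)) - 1635/(-154) = -86/(-363) - 1635*(-1/154) = -86*(-1/363) + 1635/154 = 86/363 + 1635/154 = 55159/5082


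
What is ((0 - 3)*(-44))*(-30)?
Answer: -3960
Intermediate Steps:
((0 - 3)*(-44))*(-30) = -3*(-44)*(-30) = 132*(-30) = -3960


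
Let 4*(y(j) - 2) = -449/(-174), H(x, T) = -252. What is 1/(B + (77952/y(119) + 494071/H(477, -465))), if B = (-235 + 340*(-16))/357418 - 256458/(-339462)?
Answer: 223368215402556/6144930034728482363 ≈ 3.6350e-5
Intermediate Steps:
y(j) = 1841/696 (y(j) = 2 + (-449/(-174))/4 = 2 + (-449*(-1/174))/4 = 2 + (¼)*(449/174) = 2 + 449/696 = 1841/696)
B = 14956043099/20221638186 (B = (-235 - 5440)*(1/357418) - 256458*(-1/339462) = -5675*1/357418 + 42743/56577 = -5675/357418 + 42743/56577 = 14956043099/20221638186 ≈ 0.73961)
1/(B + (77952/y(119) + 494071/H(477, -465))) = 1/(14956043099/20221638186 + (77952/(1841/696) + 494071/(-252))) = 1/(14956043099/20221638186 + (77952*(696/1841) + 494071*(-1/252))) = 1/(14956043099/20221638186 + (7750656/263 - 494071/252)) = 1/(14956043099/20221638186 + 1823224639/66276) = 1/(6144930034728482363/223368215402556) = 223368215402556/6144930034728482363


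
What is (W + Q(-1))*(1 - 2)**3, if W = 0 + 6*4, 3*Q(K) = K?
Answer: -71/3 ≈ -23.667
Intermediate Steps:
Q(K) = K/3
W = 24 (W = 0 + 24 = 24)
(W + Q(-1))*(1 - 2)**3 = (24 + (1/3)*(-1))*(1 - 2)**3 = (24 - 1/3)*(-1)**3 = (71/3)*(-1) = -71/3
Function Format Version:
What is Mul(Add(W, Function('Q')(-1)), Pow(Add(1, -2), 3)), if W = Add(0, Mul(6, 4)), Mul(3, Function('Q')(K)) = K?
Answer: Rational(-71, 3) ≈ -23.667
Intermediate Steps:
Function('Q')(K) = Mul(Rational(1, 3), K)
W = 24 (W = Add(0, 24) = 24)
Mul(Add(W, Function('Q')(-1)), Pow(Add(1, -2), 3)) = Mul(Add(24, Mul(Rational(1, 3), -1)), Pow(Add(1, -2), 3)) = Mul(Add(24, Rational(-1, 3)), Pow(-1, 3)) = Mul(Rational(71, 3), -1) = Rational(-71, 3)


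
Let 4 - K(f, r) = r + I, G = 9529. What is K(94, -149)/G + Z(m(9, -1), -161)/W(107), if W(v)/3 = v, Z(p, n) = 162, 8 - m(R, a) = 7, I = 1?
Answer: 530830/1019603 ≈ 0.52062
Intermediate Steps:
m(R, a) = 1 (m(R, a) = 8 - 1*7 = 8 - 7 = 1)
W(v) = 3*v
K(f, r) = 3 - r (K(f, r) = 4 - (r + 1) = 4 - (1 + r) = 4 + (-1 - r) = 3 - r)
K(94, -149)/G + Z(m(9, -1), -161)/W(107) = (3 - 1*(-149))/9529 + 162/((3*107)) = (3 + 149)*(1/9529) + 162/321 = 152*(1/9529) + 162*(1/321) = 152/9529 + 54/107 = 530830/1019603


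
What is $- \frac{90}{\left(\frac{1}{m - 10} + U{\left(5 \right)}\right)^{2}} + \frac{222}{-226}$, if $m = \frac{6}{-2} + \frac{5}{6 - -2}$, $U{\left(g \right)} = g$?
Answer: $- \frac{126001929}{26800097} \approx -4.7015$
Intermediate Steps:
$m = - \frac{19}{8}$ ($m = 6 \left(- \frac{1}{2}\right) + \frac{5}{6 + 2} = -3 + \frac{5}{8} = - \frac{19}{8} \approx -2.375$)
$- \frac{90}{\left(\frac{1}{m - 10} + U{\left(5 \right)}\right)^{2}} + \frac{222}{-226} = - \frac{90}{\left(\frac{1}{- \frac{19}{8} - 10} + 5\right)^{2}} + \frac{222}{-226} = - \frac{90}{\left(\frac{1}{- \frac{99}{8}} + 5\right)^{2}} + 222 \left(- \frac{1}{226}\right) = - \frac{90}{\left(- \frac{8}{99} + 5\right)^{2}} - \frac{111}{113} = - \frac{90}{\left(\frac{487}{99}\right)^{2}} - \frac{111}{113} = - \frac{90}{\frac{237169}{9801}} - \frac{111}{113} = \left(-90\right) \frac{9801}{237169} - \frac{111}{113} = - \frac{882090}{237169} - \frac{111}{113} = - \frac{126001929}{26800097}$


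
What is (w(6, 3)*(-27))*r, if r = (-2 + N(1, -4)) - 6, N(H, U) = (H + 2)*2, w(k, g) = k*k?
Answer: 1944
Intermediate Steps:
w(k, g) = k**2
N(H, U) = 4 + 2*H (N(H, U) = (2 + H)*2 = 4 + 2*H)
r = -2 (r = (-2 + (4 + 2*1)) - 6 = (-2 + (4 + 2)) - 6 = (-2 + 6) - 6 = 4 - 6 = -2)
(w(6, 3)*(-27))*r = (6**2*(-27))*(-2) = (36*(-27))*(-2) = -972*(-2) = 1944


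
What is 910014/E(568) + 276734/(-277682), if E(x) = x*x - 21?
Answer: 81709644473/44790523123 ≈ 1.8243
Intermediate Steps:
E(x) = -21 + x² (E(x) = x² - 21 = -21 + x²)
910014/E(568) + 276734/(-277682) = 910014/(-21 + 568²) + 276734/(-277682) = 910014/(-21 + 322624) + 276734*(-1/277682) = 910014/322603 - 138367/138841 = 81709644473/44790523123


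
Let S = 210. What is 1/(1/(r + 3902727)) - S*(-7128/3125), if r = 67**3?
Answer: 2627480626/625 ≈ 4.2040e+6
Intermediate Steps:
r = 300763
1/(1/(r + 3902727)) - S*(-7128/3125) = 1/(1/(300763 + 3902727)) - 210*(-7128/3125) = 1/(1/4203490) - 210*(-7128*1/3125) = 1/(1/4203490) - 210*(-7128)/3125 = 4203490 - 1*(-299376/625) = 4203490 + 299376/625 = 2627480626/625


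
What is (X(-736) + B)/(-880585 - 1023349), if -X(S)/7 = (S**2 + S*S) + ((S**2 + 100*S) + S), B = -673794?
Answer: 5764529/951967 ≈ 6.0554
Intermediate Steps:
X(S) = -707*S - 21*S**2 (X(S) = -7*((S**2 + S*S) + ((S**2 + 100*S) + S)) = -7*((S**2 + S**2) + (S**2 + 101*S)) = -7*(2*S**2 + (S**2 + 101*S)) = -7*(3*S**2 + 101*S) = -707*S - 21*S**2)
(X(-736) + B)/(-880585 - 1023349) = (-7*(-736)*(101 + 3*(-736)) - 673794)/(-880585 - 1023349) = (-7*(-736)*(101 - 2208) - 673794)/(-1903934) = (-7*(-736)*(-2107) - 673794)*(-1/1903934) = (-10855264 - 673794)*(-1/1903934) = -11529058*(-1/1903934) = 5764529/951967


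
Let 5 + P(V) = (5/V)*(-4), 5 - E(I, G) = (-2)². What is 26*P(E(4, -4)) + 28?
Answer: -622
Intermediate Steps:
E(I, G) = 1 (E(I, G) = 5 - 1*(-2)² = 5 - 1*4 = 5 - 4 = 1)
P(V) = -5 - 20/V (P(V) = -5 + (5/V)*(-4) = -5 - 20/V)
26*P(E(4, -4)) + 28 = 26*(-5 - 20/1) + 28 = 26*(-5 - 20*1) + 28 = 26*(-5 - 20) + 28 = 26*(-25) + 28 = -650 + 28 = -622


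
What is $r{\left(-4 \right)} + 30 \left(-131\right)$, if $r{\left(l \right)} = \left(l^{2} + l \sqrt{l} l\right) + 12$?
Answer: $-3902 + 32 i \approx -3902.0 + 32.0 i$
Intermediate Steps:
$r{\left(l \right)} = 12 + l^{2} + l^{\frac{5}{2}}$ ($r{\left(l \right)} = \left(l^{2} + l^{\frac{3}{2}} l\right) + 12 = \left(l^{2} + l^{\frac{5}{2}}\right) + 12 = 12 + l^{2} + l^{\frac{5}{2}}$)
$r{\left(-4 \right)} + 30 \left(-131\right) = \left(12 + \left(-4\right)^{2} + \left(-4\right)^{\frac{5}{2}}\right) + 30 \left(-131\right) = \left(12 + 16 + 32 i\right) - 3930 = \left(28 + 32 i\right) - 3930 = -3902 + 32 i$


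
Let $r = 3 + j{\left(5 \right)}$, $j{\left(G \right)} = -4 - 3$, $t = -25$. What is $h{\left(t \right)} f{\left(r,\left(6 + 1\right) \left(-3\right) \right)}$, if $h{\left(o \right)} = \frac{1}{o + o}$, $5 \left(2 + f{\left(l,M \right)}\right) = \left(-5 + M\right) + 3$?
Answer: $\frac{33}{250} \approx 0.132$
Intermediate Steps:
$j{\left(G \right)} = -7$
$r = -4$ ($r = 3 - 7 = -4$)
$f{\left(l,M \right)} = - \frac{12}{5} + \frac{M}{5}$ ($f{\left(l,M \right)} = -2 + \frac{\left(-5 + M\right) + 3}{5} = -2 + \frac{-2 + M}{5} = -2 + \left(- \frac{2}{5} + \frac{M}{5}\right) = - \frac{12}{5} + \frac{M}{5}$)
$h{\left(o \right)} = \frac{1}{2 o}$
$h{\left(t \right)} f{\left(r,\left(6 + 1\right) \left(-3\right) \right)} = \frac{1}{2 \left(-25\right)} \left(- \frac{12}{5} + \frac{\left(6 + 1\right) \left(-3\right)}{5}\right) = \frac{1}{2} \left(- \frac{1}{25}\right) \left(- \frac{12}{5} + \frac{7 \left(-3\right)}{5}\right) = - \frac{- \frac{12}{5} + \frac{1}{5} \left(-21\right)}{50} = - \frac{- \frac{12}{5} - \frac{21}{5}}{50} = \left(- \frac{1}{50}\right) \left(- \frac{33}{5}\right) = \frac{33}{250}$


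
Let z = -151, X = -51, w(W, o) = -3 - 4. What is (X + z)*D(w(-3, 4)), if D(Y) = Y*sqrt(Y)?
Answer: 1414*I*sqrt(7) ≈ 3741.1*I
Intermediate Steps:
w(W, o) = -7
D(Y) = Y**(3/2)
(X + z)*D(w(-3, 4)) = (-51 - 151)*(-7)**(3/2) = -(-1414)*I*sqrt(7) = 1414*I*sqrt(7)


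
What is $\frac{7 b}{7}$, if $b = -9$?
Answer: $-9$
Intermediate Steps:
$\frac{7 b}{7} = \frac{7 \left(-9\right)}{7} = \left(-63\right) \frac{1}{7} = -9$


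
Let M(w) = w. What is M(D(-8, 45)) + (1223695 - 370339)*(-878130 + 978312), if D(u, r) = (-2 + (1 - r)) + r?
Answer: 85490910791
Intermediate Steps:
D(u, r) = -1 (D(u, r) = (-1 - r) + r = -1)
M(D(-8, 45)) + (1223695 - 370339)*(-878130 + 978312) = -1 + (1223695 - 370339)*(-878130 + 978312) = -1 + 853356*100182 = -1 + 85490910792 = 85490910791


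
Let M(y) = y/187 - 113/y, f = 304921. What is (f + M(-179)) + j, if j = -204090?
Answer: 3375105153/33473 ≈ 1.0083e+5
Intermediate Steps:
M(y) = -113/y + y/187 (M(y) = y*(1/187) - 113/y = y/187 - 113/y = -113/y + y/187)
(f + M(-179)) + j = (304921 + (-113/(-179) + (1/187)*(-179))) - 204090 = (304921 + (-113*(-1/179) - 179/187)) - 204090 = (304921 + (113/179 - 179/187)) - 204090 = (304921 - 10910/33473) - 204090 = 10206609723/33473 - 204090 = 3375105153/33473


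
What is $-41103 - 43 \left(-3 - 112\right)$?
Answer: $-36158$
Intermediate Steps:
$-41103 - 43 \left(-3 - 112\right) = -41103 - -4945 = -41103 + 4945 = -36158$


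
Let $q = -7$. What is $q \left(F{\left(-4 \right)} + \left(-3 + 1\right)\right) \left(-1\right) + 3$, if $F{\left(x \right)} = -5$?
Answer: $-46$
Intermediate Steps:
$q \left(F{\left(-4 \right)} + \left(-3 + 1\right)\right) \left(-1\right) + 3 = - 7 \left(-5 + \left(-3 + 1\right)\right) \left(-1\right) + 3 = - 7 \left(-5 - 2\right) \left(-1\right) + 3 = - 7 \left(\left(-7\right) \left(-1\right)\right) + 3 = \left(-7\right) 7 + 3 = -49 + 3 = -46$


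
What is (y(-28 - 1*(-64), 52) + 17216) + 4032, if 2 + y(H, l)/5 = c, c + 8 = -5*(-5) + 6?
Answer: 21353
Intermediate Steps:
c = 23 (c = -8 + (-5*(-5) + 6) = -8 + (25 + 6) = -8 + 31 = 23)
y(H, l) = 105 (y(H, l) = -10 + 5*23 = -10 + 115 = 105)
(y(-28 - 1*(-64), 52) + 17216) + 4032 = (105 + 17216) + 4032 = 17321 + 4032 = 21353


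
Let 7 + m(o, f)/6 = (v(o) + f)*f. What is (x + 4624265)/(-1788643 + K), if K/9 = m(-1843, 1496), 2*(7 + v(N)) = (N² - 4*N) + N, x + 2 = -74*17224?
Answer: 3349687/137539272131 ≈ 2.4354e-5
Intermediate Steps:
x = -1274578 (x = -2 - 74*17224 = -2 - 1274576 = -1274578)
v(N) = -7 + N²/2 - 3*N/2 (v(N) = -7 + ((N² - 4*N) + N)/2 = -7 + (N² - 3*N)/2 = -7 + (N²/2 - 3*N/2) = -7 + N²/2 - 3*N/2)
m(o, f) = -42 + 6*f*(-7 + f + o²/2 - 3*o/2) (m(o, f) = -42 + 6*(((-7 + o²/2 - 3*o/2) + f)*f) = -42 + 6*((-7 + f + o²/2 - 3*o/2)*f) = -42 + 6*(f*(-7 + f + o²/2 - 3*o/2)) = -42 + 6*f*(-7 + f + o²/2 - 3*o/2))
K = 137541060774 (K = 9*(-42 + 6*1496² - 3*1496*(14 - 1*(-1843)² + 3*(-1843))) = 9*(-42 + 6*2238016 - 3*1496*(14 - 1*3396649 - 5529)) = 9*(-42 + 13428096 - 3*1496*(14 - 3396649 - 5529)) = 9*(-42 + 13428096 - 3*1496*(-3402164)) = 9*(-42 + 13428096 + 15268912032) = 9*15282340086 = 137541060774)
(x + 4624265)/(-1788643 + K) = (-1274578 + 4624265)/(-1788643 + 137541060774) = 3349687/137539272131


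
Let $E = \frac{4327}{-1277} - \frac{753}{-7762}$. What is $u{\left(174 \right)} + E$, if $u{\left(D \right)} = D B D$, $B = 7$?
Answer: $\frac{2100653042375}{9912074} \approx 2.1193 \cdot 10^{5}$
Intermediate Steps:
$u{\left(D \right)} = 7 D^{2}$ ($u{\left(D \right)} = D 7 D = 7 D D = 7 D^{2}$)
$E = - \frac{32624593}{9912074}$ ($E = 4327 \left(- \frac{1}{1277}\right) - - \frac{753}{7762} = - \frac{4327}{1277} + \frac{753}{7762} = - \frac{32624593}{9912074} \approx -3.2914$)
$u{\left(174 \right)} + E = 7 \cdot 174^{2} - \frac{32624593}{9912074} = 7 \cdot 30276 - \frac{32624593}{9912074} = 211932 - \frac{32624593}{9912074} = \frac{2100653042375}{9912074}$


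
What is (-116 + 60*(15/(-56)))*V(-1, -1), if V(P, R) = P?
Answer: 1849/14 ≈ 132.07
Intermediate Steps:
(-116 + 60*(15/(-56)))*V(-1, -1) = (-116 + 60*(15/(-56)))*(-1) = (-116 + 60*(15*(-1/56)))*(-1) = (-116 + 60*(-15/56))*(-1) = (-116 - 225/14)*(-1) = -1849/14*(-1) = 1849/14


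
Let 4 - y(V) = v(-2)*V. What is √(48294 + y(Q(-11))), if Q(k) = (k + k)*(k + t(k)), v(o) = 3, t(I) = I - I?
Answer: 2*√11893 ≈ 218.11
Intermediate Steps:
t(I) = 0
Q(k) = 2*k² (Q(k) = (k + k)*(k + 0) = (2*k)*k = 2*k²)
y(V) = 4 - 3*V
√(48294 + y(Q(-11))) = √(48294 + (4 - 6*(-11)²)) = √(48294 + (4 - 6*121)) = √(48294 + (4 - 3*242)) = √(48294 + (4 - 726)) = √(48294 - 722) = √47572 = 2*√11893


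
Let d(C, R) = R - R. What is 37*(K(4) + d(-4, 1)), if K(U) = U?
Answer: 148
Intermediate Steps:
d(C, R) = 0
37*(K(4) + d(-4, 1)) = 37*(4 + 0) = 37*4 = 148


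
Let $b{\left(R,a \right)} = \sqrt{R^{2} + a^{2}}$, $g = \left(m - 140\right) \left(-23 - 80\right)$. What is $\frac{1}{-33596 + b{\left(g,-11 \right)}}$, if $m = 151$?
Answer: $- \frac{16798}{563703703} - \frac{11 \sqrt{10610}}{1127407406} \approx -3.0804 \cdot 10^{-5}$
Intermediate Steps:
$g = -1133$ ($g = \left(151 - 140\right) \left(-23 - 80\right) = 11 \left(-103\right) = -1133$)
$\frac{1}{-33596 + b{\left(g,-11 \right)}} = \frac{1}{-33596 + \sqrt{\left(-1133\right)^{2} + \left(-11\right)^{2}}} = \frac{1}{-33596 + \sqrt{1283689 + 121}} = \frac{1}{-33596 + \sqrt{1283810}} = \frac{1}{-33596 + 11 \sqrt{10610}}$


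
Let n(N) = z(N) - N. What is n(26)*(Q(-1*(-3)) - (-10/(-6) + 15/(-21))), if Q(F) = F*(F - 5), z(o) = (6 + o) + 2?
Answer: -1168/21 ≈ -55.619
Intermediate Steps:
z(o) = 8 + o
n(N) = 8 (n(N) = (8 + N) - N = 8)
Q(F) = F*(-5 + F)
n(26)*(Q(-1*(-3)) - (-10/(-6) + 15/(-21))) = 8*((-1*(-3))*(-5 - 1*(-3)) - (-10/(-6) + 15/(-21))) = 8*(3*(-5 + 3) - (-10*(-⅙) + 15*(-1/21))) = 8*(3*(-2) - (5/3 - 5/7)) = 8*(-6 - 1*20/21) = 8*(-6 - 20/21) = 8*(-146/21) = -1168/21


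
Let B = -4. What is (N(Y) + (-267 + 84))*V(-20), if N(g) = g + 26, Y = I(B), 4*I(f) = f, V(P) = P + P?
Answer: 6320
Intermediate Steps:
V(P) = 2*P
I(f) = f/4
Y = -1 (Y = (¼)*(-4) = -1)
N(g) = 26 + g
(N(Y) + (-267 + 84))*V(-20) = ((26 - 1) + (-267 + 84))*(2*(-20)) = (25 - 183)*(-40) = -158*(-40) = 6320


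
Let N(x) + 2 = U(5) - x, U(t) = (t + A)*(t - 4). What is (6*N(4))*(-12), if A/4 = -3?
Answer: 936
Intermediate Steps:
A = -12 (A = 4*(-3) = -12)
U(t) = (-12 + t)*(-4 + t) (U(t) = (t - 12)*(t - 4) = (-12 + t)*(-4 + t))
N(x) = -9 - x (N(x) = -2 + ((48 + 5² - 16*5) - x) = -2 + ((48 + 25 - 80) - x) = -2 + (-7 - x) = -9 - x)
(6*N(4))*(-12) = (6*(-9 - 1*4))*(-12) = (6*(-9 - 4))*(-12) = (6*(-13))*(-12) = -78*(-12) = 936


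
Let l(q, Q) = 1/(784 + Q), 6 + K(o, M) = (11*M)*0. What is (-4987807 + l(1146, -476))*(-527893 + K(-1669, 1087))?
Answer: 810981964339945/308 ≈ 2.6331e+12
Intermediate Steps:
K(o, M) = -6 (K(o, M) = -6 + (11*M)*0 = -6 + 0 = -6)
(-4987807 + l(1146, -476))*(-527893 + K(-1669, 1087)) = (-4987807 + 1/(784 - 476))*(-527893 - 6) = (-4987807 + 1/308)*(-527899) = -1536244555/308*(-527899) = 810981964339945/308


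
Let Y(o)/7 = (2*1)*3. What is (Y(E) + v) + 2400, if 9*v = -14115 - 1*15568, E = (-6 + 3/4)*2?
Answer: -7705/9 ≈ -856.11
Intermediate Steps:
E = -21/2 (E = (-6 + 3*(¼))*2 = (-6 + ¾)*2 = -21/4*2 = -21/2 ≈ -10.500)
Y(o) = 42 (Y(o) = 7*((2*1)*3) = 7*(2*3) = 7*6 = 42)
v = -29683/9 (v = (-14115 - 1*15568)/9 = (-14115 - 15568)/9 = (⅑)*(-29683) = -29683/9 ≈ -3298.1)
(Y(E) + v) + 2400 = (42 - 29683/9) + 2400 = -29305/9 + 2400 = -7705/9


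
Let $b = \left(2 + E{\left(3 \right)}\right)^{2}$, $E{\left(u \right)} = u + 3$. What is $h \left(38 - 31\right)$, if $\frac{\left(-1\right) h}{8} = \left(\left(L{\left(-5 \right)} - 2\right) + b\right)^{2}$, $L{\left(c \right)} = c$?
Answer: $-181944$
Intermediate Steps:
$E{\left(u \right)} = 3 + u$
$b = 64$ ($b = \left(2 + \left(3 + 3\right)\right)^{2} = \left(2 + 6\right)^{2} = 8^{2} = 64$)
$h = -25992$ ($h = - 8 \left(\left(-5 - 2\right) + 64\right)^{2} = - 8 \left(-7 + 64\right)^{2} = - 8 \cdot 57^{2} = \left(-8\right) 3249 = -25992$)
$h \left(38 - 31\right) = - 25992 \left(38 - 31\right) = \left(-25992\right) 7 = -181944$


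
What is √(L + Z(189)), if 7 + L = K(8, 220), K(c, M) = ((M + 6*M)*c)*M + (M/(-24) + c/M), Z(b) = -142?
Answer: √295145339610/330 ≈ 1646.3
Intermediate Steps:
K(c, M) = -M/24 + c/M + 7*c*M² (K(c, M) = ((7*M)*c)*M + (M*(-1/24) + c/M) = (7*M*c)*M + (-M/24 + c/M) = 7*c*M² + (-M/24 + c/M) = -M/24 + c/M + 7*c*M²)
L = 894426677/330 (L = -7 + (-1/24*220 + 8/220 + 7*8*220²) = -7 + (-55/6 + 8*(1/220) + 7*8*48400) = -7 + (-55/6 + 2/55 + 2710400) = -7 + 894428987/330 = 894426677/330 ≈ 2.7104e+6)
√(L + Z(189)) = √(894426677/330 - 142) = √(894379817/330) = √295145339610/330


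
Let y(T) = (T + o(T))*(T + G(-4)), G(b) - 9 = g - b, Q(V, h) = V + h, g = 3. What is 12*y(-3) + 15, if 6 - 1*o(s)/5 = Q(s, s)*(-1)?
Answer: -453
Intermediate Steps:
G(b) = 12 - b (G(b) = 9 + (3 - b) = 12 - b)
o(s) = 30 + 10*s (o(s) = 30 - 5*(s + s)*(-1) = 30 - 5*2*s*(-1) = 30 - (-10)*s = 30 + 10*s)
y(T) = (16 + T)*(30 + 11*T) (y(T) = (T + (30 + 10*T))*(T + (12 - 1*(-4))) = (30 + 11*T)*(T + (12 + 4)) = (30 + 11*T)*(T + 16) = (30 + 11*T)*(16 + T) = (16 + T)*(30 + 11*T))
12*y(-3) + 15 = 12*(480 + 11*(-3)² + 206*(-3)) + 15 = 12*(480 + 11*9 - 618) + 15 = 12*(480 + 99 - 618) + 15 = 12*(-39) + 15 = -468 + 15 = -453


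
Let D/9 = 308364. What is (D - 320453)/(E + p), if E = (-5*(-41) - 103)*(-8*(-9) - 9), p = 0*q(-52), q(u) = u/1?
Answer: 350689/918 ≈ 382.01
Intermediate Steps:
D = 2775276 (D = 9*308364 = 2775276)
q(u) = u (q(u) = u*1 = u)
p = 0 (p = 0*(-52) = 0)
E = 6426 (E = (205 - 103)*(72 - 9) = 102*63 = 6426)
(D - 320453)/(E + p) = (2775276 - 320453)/(6426 + 0) = 2454823/6426 = 2454823*(1/6426) = 350689/918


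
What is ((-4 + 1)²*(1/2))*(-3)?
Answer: -27/2 ≈ -13.500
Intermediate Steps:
((-4 + 1)²*(1/2))*(-3) = ((-3)²*(1*(½)))*(-3) = (9*(½))*(-3) = (9/2)*(-3) = -27/2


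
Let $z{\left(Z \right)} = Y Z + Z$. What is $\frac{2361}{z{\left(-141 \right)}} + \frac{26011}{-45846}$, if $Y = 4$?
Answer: $- \frac{42193387}{10773810} \approx -3.9163$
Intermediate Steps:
$z{\left(Z \right)} = 5 Z$ ($z{\left(Z \right)} = 4 Z + Z = 5 Z$)
$\frac{2361}{z{\left(-141 \right)}} + \frac{26011}{-45846} = \frac{2361}{5 \left(-141\right)} + \frac{26011}{-45846} = \frac{2361}{-705} + 26011 \left(- \frac{1}{45846}\right) = 2361 \left(- \frac{1}{705}\right) - \frac{26011}{45846} = - \frac{787}{235} - \frac{26011}{45846} = - \frac{42193387}{10773810}$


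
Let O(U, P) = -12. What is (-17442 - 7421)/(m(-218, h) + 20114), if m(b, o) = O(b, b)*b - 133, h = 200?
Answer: -24863/22597 ≈ -1.1003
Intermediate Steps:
m(b, o) = -133 - 12*b (m(b, o) = -12*b - 133 = -133 - 12*b)
(-17442 - 7421)/(m(-218, h) + 20114) = (-17442 - 7421)/((-133 - 12*(-218)) + 20114) = -24863/((-133 + 2616) + 20114) = -24863/(2483 + 20114) = -24863/22597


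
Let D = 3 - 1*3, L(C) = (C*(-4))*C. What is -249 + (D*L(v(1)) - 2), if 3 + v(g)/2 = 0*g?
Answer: -251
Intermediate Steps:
v(g) = -6 (v(g) = -6 + 2*(0*g) = -6 + 2*0 = -6 + 0 = -6)
L(C) = -4*C² (L(C) = (-4*C)*C = -4*C²)
D = 0 (D = 3 - 3 = 0)
-249 + (D*L(v(1)) - 2) = -249 + (0*(-4*(-6)²) - 2) = -249 + (0*(-4*36) - 2) = -249 + (0*(-144) - 2) = -249 + (0 - 2) = -249 - 2 = -251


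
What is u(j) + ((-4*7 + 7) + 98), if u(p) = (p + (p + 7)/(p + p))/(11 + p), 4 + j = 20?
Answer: 67063/864 ≈ 77.619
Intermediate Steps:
j = 16 (j = -4 + 20 = 16)
u(p) = (p + (7 + p)/(2*p))/(11 + p) (u(p) = (p + (7 + p)/((2*p)))/(11 + p) = (p + (7 + p)*(1/(2*p)))/(11 + p) = (p + (7 + p)/(2*p))/(11 + p))
u(j) + ((-4*7 + 7) + 98) = (½)*(7 + 16 + 2*16²)/(16*(11 + 16)) + ((-4*7 + 7) + 98) = (½)*(1/16)*(7 + 16 + 2*256)/27 + ((-28 + 7) + 98) = (½)*(1/16)*(1/27)*(7 + 16 + 512) + (-21 + 98) = (½)*(1/16)*(1/27)*535 + 77 = 535/864 + 77 = 67063/864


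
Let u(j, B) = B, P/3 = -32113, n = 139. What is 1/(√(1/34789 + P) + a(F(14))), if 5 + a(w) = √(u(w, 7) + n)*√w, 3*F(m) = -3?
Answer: 34789/(-173945 + I*√116596637043830 + 34789*I*√146) ≈ -4.8072e-5 - 0.0031003*I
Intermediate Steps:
P = -96339 (P = 3*(-32113) = -96339)
F(m) = -1 (F(m) = (⅓)*(-3) = -1)
a(w) = -5 + √146*√w (a(w) = -5 + √(7 + 139)*√w = -5 + √146*√w)
1/(√(1/34789 + P) + a(F(14))) = 1/(√(1/34789 - 96339) + (-5 + √146*√(-1))) = 1/(√(1/34789 - 96339) + (-5 + √146*I)) = 1/(√(-3351537470/34789) + (-5 + I*√146)) = 1/(I*√116596637043830/34789 + (-5 + I*√146)) = 1/(-5 + I*√146 + I*√116596637043830/34789)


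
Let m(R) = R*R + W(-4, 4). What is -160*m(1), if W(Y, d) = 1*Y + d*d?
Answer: -2080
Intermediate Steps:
W(Y, d) = Y + d²
m(R) = 12 + R² (m(R) = R*R + (-4 + 4²) = R² + (-4 + 16) = R² + 12 = 12 + R²)
-160*m(1) = -160*(12 + 1²) = -160*(12 + 1) = -160*13 = -2080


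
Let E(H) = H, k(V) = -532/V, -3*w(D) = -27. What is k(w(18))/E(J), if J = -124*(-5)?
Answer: -133/1395 ≈ -0.095340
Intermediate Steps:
w(D) = 9 (w(D) = -⅓*(-27) = 9)
J = 620
k(w(18))/E(J) = -532/9/620 = -532*⅑*(1/620) = -532/9*1/620 = -133/1395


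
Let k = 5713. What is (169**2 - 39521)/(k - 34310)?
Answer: 10960/28597 ≈ 0.38326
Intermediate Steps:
(169**2 - 39521)/(k - 34310) = (169**2 - 39521)/(5713 - 34310) = (28561 - 39521)/(-28597) = -10960*(-1/28597) = 10960/28597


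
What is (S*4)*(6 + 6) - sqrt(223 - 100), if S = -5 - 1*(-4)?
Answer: -48 - sqrt(123) ≈ -59.091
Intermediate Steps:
S = -1 (S = -5 + 4 = -1)
(S*4)*(6 + 6) - sqrt(223 - 100) = (-1*4)*(6 + 6) - sqrt(223 - 100) = -4*12 - sqrt(123) = -48 - sqrt(123)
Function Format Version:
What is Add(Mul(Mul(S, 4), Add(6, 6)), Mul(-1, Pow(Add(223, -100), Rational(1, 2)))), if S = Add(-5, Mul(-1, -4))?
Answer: Add(-48, Mul(-1, Pow(123, Rational(1, 2)))) ≈ -59.091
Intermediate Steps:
S = -1 (S = Add(-5, 4) = -1)
Add(Mul(Mul(S, 4), Add(6, 6)), Mul(-1, Pow(Add(223, -100), Rational(1, 2)))) = Add(Mul(Mul(-1, 4), Add(6, 6)), Mul(-1, Pow(Add(223, -100), Rational(1, 2)))) = Add(Mul(-4, 12), Mul(-1, Pow(123, Rational(1, 2)))) = Add(-48, Mul(-1, Pow(123, Rational(1, 2))))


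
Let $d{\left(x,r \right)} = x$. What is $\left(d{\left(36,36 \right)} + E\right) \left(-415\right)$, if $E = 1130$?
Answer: $-483890$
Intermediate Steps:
$\left(d{\left(36,36 \right)} + E\right) \left(-415\right) = \left(36 + 1130\right) \left(-415\right) = 1166 \left(-415\right) = -483890$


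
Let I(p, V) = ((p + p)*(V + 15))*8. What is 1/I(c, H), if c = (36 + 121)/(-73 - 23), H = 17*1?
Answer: -3/2512 ≈ -0.0011943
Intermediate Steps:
H = 17
c = -157/96 (c = 157/(-96) = 157*(-1/96) = -157/96 ≈ -1.6354)
I(p, V) = 16*p*(15 + V) (I(p, V) = ((2*p)*(15 + V))*8 = (2*p*(15 + V))*8 = 16*p*(15 + V))
1/I(c, H) = 1/(16*(-157/96)*(15 + 17)) = 1/(16*(-157/96)*32) = 1/(-2512/3) = -3/2512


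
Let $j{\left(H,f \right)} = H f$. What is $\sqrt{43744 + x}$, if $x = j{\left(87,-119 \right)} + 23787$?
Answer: $\sqrt{57178} \approx 239.12$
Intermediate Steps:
$x = 13434$ ($x = 87 \left(-119\right) + 23787 = -10353 + 23787 = 13434$)
$\sqrt{43744 + x} = \sqrt{43744 + 13434} = \sqrt{57178}$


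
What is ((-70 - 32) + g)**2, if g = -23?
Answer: 15625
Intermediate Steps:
((-70 - 32) + g)**2 = ((-70 - 32) - 23)**2 = (-102 - 23)**2 = (-125)**2 = 15625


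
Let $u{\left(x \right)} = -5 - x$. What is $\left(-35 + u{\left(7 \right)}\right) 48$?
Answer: $-2256$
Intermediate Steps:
$\left(-35 + u{\left(7 \right)}\right) 48 = \left(-35 - 12\right) 48 = \left(-47\right) 48 = -2256$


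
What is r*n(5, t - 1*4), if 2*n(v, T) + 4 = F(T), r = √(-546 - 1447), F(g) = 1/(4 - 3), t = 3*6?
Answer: -3*I*√1993/2 ≈ -66.965*I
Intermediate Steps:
t = 18
F(g) = 1 (F(g) = 1/1 = 1)
r = I*√1993 (r = √(-1993) = I*√1993 ≈ 44.643*I)
n(v, T) = -3/2 (n(v, T) = -2 + (½)*1 = -2 + ½ = -3/2)
r*n(5, t - 1*4) = (I*√1993)*(-3/2) = -3*I*√1993/2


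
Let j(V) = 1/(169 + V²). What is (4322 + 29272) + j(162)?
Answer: 887318323/26413 ≈ 33594.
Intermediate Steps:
(4322 + 29272) + j(162) = (4322 + 29272) + 1/(169 + 162²) = 33594 + 1/(169 + 26244) = 33594 + 1/26413 = 887318323/26413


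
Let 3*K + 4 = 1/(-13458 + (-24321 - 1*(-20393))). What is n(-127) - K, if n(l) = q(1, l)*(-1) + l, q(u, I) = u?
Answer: -6606679/52158 ≈ -126.67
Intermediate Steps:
K = -69545/52158 (K = -4/3 + 1/(3*(-13458 + (-24321 - 1*(-20393)))) = -4/3 + 1/(3*(-13458 + (-24321 + 20393))) = -4/3 + 1/(3*(-13458 - 3928)) = -4/3 + (⅓)/(-17386) = -4/3 + (⅓)*(-1/17386) = -4/3 - 1/52158 = -69545/52158 ≈ -1.3334)
n(l) = -1 + l (n(l) = 1*(-1) + l = -1 + l)
n(-127) - K = (-1 - 127) - 1*(-69545/52158) = -128 + 69545/52158 = -6606679/52158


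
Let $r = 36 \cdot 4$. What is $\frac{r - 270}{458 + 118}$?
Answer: $- \frac{7}{32} \approx -0.21875$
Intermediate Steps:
$r = 144$
$\frac{r - 270}{458 + 118} = \frac{144 - 270}{458 + 118} = - \frac{126}{576} = \left(-126\right) \frac{1}{576} = - \frac{7}{32}$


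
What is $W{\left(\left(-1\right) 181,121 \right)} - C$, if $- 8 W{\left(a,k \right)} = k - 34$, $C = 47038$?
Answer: $- \frac{376391}{8} \approx -47049.0$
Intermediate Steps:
$W{\left(a,k \right)} = \frac{17}{4} - \frac{k}{8}$ ($W{\left(a,k \right)} = - \frac{k - 34}{8} = - \frac{-34 + k}{8} = \frac{17}{4} - \frac{k}{8}$)
$W{\left(\left(-1\right) 181,121 \right)} - C = \left(\frac{17}{4} - \frac{121}{8}\right) - 47038 = - \frac{87}{8} - 47038 = - \frac{376391}{8}$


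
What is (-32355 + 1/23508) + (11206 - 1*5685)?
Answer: -630813671/23508 ≈ -26834.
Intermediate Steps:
(-32355 + 1/23508) + (11206 - 1*5685) = (-32355 + 1/23508) + (11206 - 5685) = -760601339/23508 + 5521 = -630813671/23508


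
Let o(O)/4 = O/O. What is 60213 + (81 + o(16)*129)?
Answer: 60810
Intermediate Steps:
o(O) = 4 (o(O) = 4*(O/O) = 4*1 = 4)
60213 + (81 + o(16)*129) = 60213 + (81 + 4*129) = 60213 + (81 + 516) = 60213 + 597 = 60810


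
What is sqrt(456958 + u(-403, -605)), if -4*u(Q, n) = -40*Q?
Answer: 8*sqrt(7077) ≈ 673.00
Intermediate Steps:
u(Q, n) = 10*Q (u(Q, n) = -(-10)*Q = 10*Q)
sqrt(456958 + u(-403, -605)) = sqrt(456958 + 10*(-403)) = sqrt(456958 - 4030) = sqrt(452928) = 8*sqrt(7077)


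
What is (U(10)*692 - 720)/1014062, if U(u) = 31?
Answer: 10366/507031 ≈ 0.020445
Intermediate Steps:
(U(10)*692 - 720)/1014062 = (31*692 - 720)/1014062 = (21452 - 720)*(1/1014062) = 20732*(1/1014062) = 10366/507031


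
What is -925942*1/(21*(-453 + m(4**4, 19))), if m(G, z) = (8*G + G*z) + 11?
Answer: -462971/67935 ≈ -6.8149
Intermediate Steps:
m(G, z) = 11 + 8*G + G*z
-925942*1/(21*(-453 + m(4**4, 19))) = -925942*1/(21*(-453 + (11 + 8*4**4 + 4**4*19))) = -925942*1/(21*(-453 + (11 + 8*256 + 256*19))) = -925942*1/(21*(-453 + (11 + 2048 + 4864))) = -925942*1/(21*(-453 + 6923)) = -925942/(21*6470) = -925942/135870 = -925942*1/135870 = -462971/67935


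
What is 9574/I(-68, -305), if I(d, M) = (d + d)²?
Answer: 4787/9248 ≈ 0.51763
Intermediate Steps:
I(d, M) = 4*d² (I(d, M) = (2*d)² = 4*d²)
9574/I(-68, -305) = 9574/((4*(-68)²)) = 9574/((4*4624)) = 9574/18496 = 9574*(1/18496) = 4787/9248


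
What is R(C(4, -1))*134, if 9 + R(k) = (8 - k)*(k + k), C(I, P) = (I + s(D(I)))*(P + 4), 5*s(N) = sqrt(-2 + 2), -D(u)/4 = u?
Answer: -14070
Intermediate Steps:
D(u) = -4*u
s(N) = 0 (s(N) = sqrt(-2 + 2)/5 = sqrt(0)/5 = (1/5)*0 = 0)
C(I, P) = I*(4 + P) (C(I, P) = (I + 0)*(P + 4) = I*(4 + P))
R(k) = -9 + 2*k*(8 - k) (R(k) = -9 + (8 - k)*(k + k) = -9 + (8 - k)*(2*k) = -9 + 2*k*(8 - k))
R(C(4, -1))*134 = (-9 - 2*16*(4 - 1)**2 + 16*(4*(4 - 1)))*134 = (-9 - 2*(4*3)**2 + 16*(4*3))*134 = (-9 - 2*12**2 + 16*12)*134 = (-9 - 2*144 + 192)*134 = (-9 - 288 + 192)*134 = -105*134 = -14070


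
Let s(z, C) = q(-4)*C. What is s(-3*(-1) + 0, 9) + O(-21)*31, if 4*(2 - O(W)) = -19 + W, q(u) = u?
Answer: 336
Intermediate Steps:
s(z, C) = -4*C
O(W) = 27/4 - W/4 (O(W) = 2 - (-19 + W)/4 = 2 + (19/4 - W/4) = 27/4 - W/4)
s(-3*(-1) + 0, 9) + O(-21)*31 = -4*9 + (27/4 - ¼*(-21))*31 = -36 + (27/4 + 21/4)*31 = -36 + 12*31 = -36 + 372 = 336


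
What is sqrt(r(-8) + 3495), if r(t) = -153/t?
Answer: sqrt(56226)/4 ≈ 59.280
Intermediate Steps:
sqrt(r(-8) + 3495) = sqrt(-153/(-8) + 3495) = sqrt(-153*(-1/8) + 3495) = sqrt(153/8 + 3495) = sqrt(28113/8) = sqrt(56226)/4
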